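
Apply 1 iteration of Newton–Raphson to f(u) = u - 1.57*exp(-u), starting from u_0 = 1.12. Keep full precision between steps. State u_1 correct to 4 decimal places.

f'(u) = 1 + 1.57*exp(-u)
u_0 = 1.120000: f = 0.607741, f' = 1.512259 → u_1 = 1.120000 - (0.607741)/(1.512259) = 0.718124

0.7181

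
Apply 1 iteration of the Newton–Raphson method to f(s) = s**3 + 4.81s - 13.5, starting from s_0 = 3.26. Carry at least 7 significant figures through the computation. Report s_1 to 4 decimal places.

2.2564

f'(s) = 3s**2 + 4.81
s_0 = 3.260000: f = 36.826576, f' = 36.692800 → s_1 = 3.260000 - (36.826576)/(36.692800) = 2.256354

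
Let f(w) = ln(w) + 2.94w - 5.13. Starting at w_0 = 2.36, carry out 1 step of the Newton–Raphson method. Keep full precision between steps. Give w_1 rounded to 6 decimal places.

Newton update: w ← w − f(w)/f'(w).
f'(w) = 1/w + 2.94
w_0 = 2.360000: f = 2.667062, f' = 3.363729 → w_1 = 2.360000 - (2.667062)/(3.363729) = 1.567112

1.567112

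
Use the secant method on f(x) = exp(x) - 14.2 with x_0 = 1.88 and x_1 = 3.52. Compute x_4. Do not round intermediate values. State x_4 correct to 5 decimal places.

f(x_0) = -7.646495, f(x_1) = 19.584428
x_2 = 3.520000 - (19.584428)·(3.520000 - 1.880000)/(19.584428 - (-7.646495)) = 2.340515; f(x_2) = -3.813414
x_3 = 2.340515 - (-3.813414)·(2.340515 - 3.520000)/(-3.813414 - (19.584428)) = 2.532749; f(x_3) = -1.611933
x_4 = 2.532749 - (-1.611933)·(2.532749 - 2.340515)/(-1.611933 - (-3.813414)) = 2.673504; f(x_4) = 0.290654

2.67350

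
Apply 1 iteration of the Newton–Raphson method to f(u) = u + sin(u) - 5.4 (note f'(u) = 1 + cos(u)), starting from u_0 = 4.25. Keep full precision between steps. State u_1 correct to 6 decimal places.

Newton update: u ← u − f(u)/f'(u).
u_0 = 4.250000: f = -2.044989, f' = 0.553913 → u_1 = 4.250000 - (-2.044989)/(0.553913) = 7.941900

7.941900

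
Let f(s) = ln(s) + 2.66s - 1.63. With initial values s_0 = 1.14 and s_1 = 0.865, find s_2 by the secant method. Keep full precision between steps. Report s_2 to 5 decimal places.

Secant update: s_(k+1) = s_k − f(s_k)·(s_k − s_(k-1))/(f(s_k) − f(s_(k-1))).
f(s_0) = 1.533428, f(s_1) = 0.525874
s_2 = 0.865000 - (0.525874)·(0.865000 - 1.140000)/(0.525874 - (1.533428)) = 0.721469; f(s_2) = -0.037359

0.72147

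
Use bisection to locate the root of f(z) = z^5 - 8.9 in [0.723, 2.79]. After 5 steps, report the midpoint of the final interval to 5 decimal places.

1.53042

f(0.723000) = -8.702443, f(2.790000) = 160.152274 (opposite signs)
step 1: m = 1.756500, f(m) = 7.820173 > 0 → root in [0.723000, 1.756500]
step 2: m = 1.239750, f(m) = -5.971329 < 0 → root in [1.239750, 1.756500]
step 3: m = 1.498125, f(m) = -1.353592 < 0 → root in [1.498125, 1.756500]
step 4: m = 1.627312, f(m) = 2.511817 > 0 → root in [1.498125, 1.627312]
step 5: m = 1.562719, f(m) = 0.419747 > 0 → root in [1.498125, 1.562719]
Midpoint of [1.498125, 1.562719] = 1.530422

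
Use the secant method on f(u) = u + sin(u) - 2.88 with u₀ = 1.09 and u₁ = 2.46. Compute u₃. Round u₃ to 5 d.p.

1.78898

f(u_0) = -0.903373, f(u_1) = 0.210031
u_2 = 2.460000 - (0.210031)·(2.460000 - 1.090000)/(0.210031 - (-0.903373)) = 2.201565; f(u_2) = 0.129140
u_3 = 2.201565 - (0.129140)·(2.201565 - 2.460000)/(0.129140 - (0.210031)) = 1.788984; f(u_3) = -0.114725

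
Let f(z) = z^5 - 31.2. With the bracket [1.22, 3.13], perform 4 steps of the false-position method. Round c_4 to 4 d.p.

1.7651

f(1.220000) = -28.497292, f(3.130000) = 269.215051
step 1: c = 1.402827, f(c) = -25.767241 < 0 → new bracket [1.402827, 3.130000]
step 2: c = 1.553699, f(c) = -22.146137 < 0 → new bracket [1.553699, 3.130000]
step 3: c = 1.673512, f(c) = -18.073642 < 0 → new bracket [1.673512, 3.130000]
step 4: c = 1.765141, f(c) = -14.064476 < 0 → new bracket [1.765141, 3.130000]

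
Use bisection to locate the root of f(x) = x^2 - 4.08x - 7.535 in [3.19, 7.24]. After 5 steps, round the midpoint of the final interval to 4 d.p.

5.4048

f(3.190000) = -10.374100, f(7.240000) = 15.343400 (opposite signs)
step 1: m = 5.215000, f(m) = -1.615975 < 0 → root in [5.215000, 7.240000]
step 2: m = 6.227500, f(m) = 5.838556 > 0 → root in [5.215000, 6.227500]
step 3: m = 5.721250, f(m) = 1.855002 > 0 → root in [5.215000, 5.721250]
step 4: m = 5.468125, f(m) = 0.055441 > 0 → root in [5.215000, 5.468125]
step 5: m = 5.341563, f(m) = -0.796285 < 0 → root in [5.341563, 5.468125]
Midpoint of [5.341563, 5.468125] = 5.404844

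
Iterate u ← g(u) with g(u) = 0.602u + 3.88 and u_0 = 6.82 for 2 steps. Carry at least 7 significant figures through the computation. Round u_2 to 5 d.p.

8.68736

u_1 = g(6.820000) = 7.985640
u_2 = g(7.985640) = 8.687355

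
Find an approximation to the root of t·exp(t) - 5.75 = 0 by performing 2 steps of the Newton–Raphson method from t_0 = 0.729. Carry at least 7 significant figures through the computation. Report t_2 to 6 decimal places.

f'(t) = (t + 1)·exp(t)
t_0 = 0.729000: f = -4.238778, f' = 3.584228 → t_1 = 0.729000 - (-4.238778)/(3.584228) = 1.911619
t_1 = 1.911619: f = 7.180259, f' = 19.694293 → t_2 = 1.911619 - (7.180259)/(19.694293) = 1.547034

1.547034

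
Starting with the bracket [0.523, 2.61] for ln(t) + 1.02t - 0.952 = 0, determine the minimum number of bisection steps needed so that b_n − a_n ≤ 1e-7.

Initial width b − a = 2.61 − 0.523 = 2.087000.
After n steps the width is (b−a)/2^n; need (b−a)/2^n ≤ 1e-7.
So n ≥ log₂(2.087000/1e-7) = log₂(20870000.0000) ≈ 24.3149.
Hence n = 25.

25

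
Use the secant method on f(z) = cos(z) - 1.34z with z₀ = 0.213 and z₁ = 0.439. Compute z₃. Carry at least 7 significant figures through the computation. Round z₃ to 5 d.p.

f(z_0) = 0.691981, f(z_1) = 0.316917
z_2 = 0.439000 - (0.316917)·(0.439000 - 0.213000)/(0.316917 - (0.691981)) = 0.629963; f(z_2) = -0.036101
z_3 = 0.629963 - (-0.036101)·(0.629963 - 0.439000)/(-0.036101 - (0.316917)) = 0.610434; f(z_3) = 0.001417

0.61043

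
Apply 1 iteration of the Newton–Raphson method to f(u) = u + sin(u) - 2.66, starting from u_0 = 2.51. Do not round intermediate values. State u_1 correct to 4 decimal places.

0.2269

f'(u) = 1 + cos(u)
u_0 = 2.510000: f = 0.440431, f' = 0.192912 → u_1 = 2.510000 - (0.440431)/(0.192912) = 0.226931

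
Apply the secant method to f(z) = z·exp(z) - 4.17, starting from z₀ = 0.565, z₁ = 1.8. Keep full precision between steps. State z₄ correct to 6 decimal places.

1.245785

f(z_0) = -3.175912, f(z_1) = 6.719365
z_2 = 1.800000 - (6.719365)·(1.800000 - 0.565000)/(6.719365 - (-3.175912)) = 0.961376; f(z_2) = -1.655720
z_3 = 0.961376 - (-1.655720)·(0.961376 - 1.800000)/(-1.655720 - (6.719365)) = 1.127169; f(z_3) = -0.690539
z_4 = 1.127169 - (-0.690539)·(1.127169 - 0.961376)/(-0.690539 - (-1.655720)) = 1.245785; f(z_4) = 0.159927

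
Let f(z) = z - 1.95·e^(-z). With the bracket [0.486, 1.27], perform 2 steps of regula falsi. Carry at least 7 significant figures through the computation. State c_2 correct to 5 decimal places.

False-position update: c = (a·f(b) − b·f(a))/(f(b) − f(a)); replace the endpoint whose sign matches f(c).
f(0.486000) = -0.713410, f(1.270000) = 0.722378
step 1: c = 0.875551, f(c) = 0.063118 > 0 → new bracket [0.486000, 0.875551]
step 2: c = 0.843887, f(c) = 0.005318 > 0 → new bracket [0.486000, 0.843887]

0.84389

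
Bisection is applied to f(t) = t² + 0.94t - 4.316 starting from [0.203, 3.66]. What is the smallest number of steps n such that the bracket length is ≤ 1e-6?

22

Initial width b − a = 3.66 − 0.203 = 3.457000.
After n steps the width is (b−a)/2^n; need (b−a)/2^n ≤ 1e-6.
So n ≥ log₂(3.457000/1e-6) = log₂(3457000.0000) ≈ 21.7211.
Hence n = 22.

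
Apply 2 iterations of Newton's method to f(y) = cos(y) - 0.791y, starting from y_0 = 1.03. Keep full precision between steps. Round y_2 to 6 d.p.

f'(y) = -sin(y) - 0.791
y_0 = 1.030000: f = -0.299911, f' = -1.648299 → y_1 = 1.030000 - (-0.299911)/(-1.648299) = 0.848048
y_1 = 0.848048: f = -0.009358, f' = -1.540991 → y_2 = 0.848048 - (-0.009358)/(-1.540991) = 0.841976

0.841976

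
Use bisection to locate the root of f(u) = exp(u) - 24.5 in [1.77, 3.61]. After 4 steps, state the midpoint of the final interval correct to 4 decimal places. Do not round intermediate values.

f(1.770000) = -18.629147, f(3.610000) = 12.466053 (opposite signs)
step 1: m = 2.690000, f(m) = -9.768324 < 0 → root in [2.690000, 3.610000]
step 2: m = 3.150000, f(m) = -1.163935 < 0 → root in [3.150000, 3.610000]
step 3: m = 3.380000, f(m) = 4.870771 > 0 → root in [3.150000, 3.380000]
step 4: m = 3.265000, f(m) = 1.680111 > 0 → root in [3.150000, 3.265000]
Midpoint of [3.150000, 3.265000] = 3.207500

3.2075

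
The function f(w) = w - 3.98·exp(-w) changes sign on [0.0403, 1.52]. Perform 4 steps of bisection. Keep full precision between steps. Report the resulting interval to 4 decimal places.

f(0.040300) = -3.782495, f(1.520000) = 0.649527 (opposite signs)
step 1: m = 0.780150, f(m) = -1.044032 < 0 → root in [0.780150, 1.520000]
step 2: m = 1.150075, f(m) = -0.110045 < 0 → root in [1.150075, 1.520000]
step 3: m = 1.335037, f(m) = 0.287707 > 0 → root in [1.150075, 1.335037]
step 4: m = 1.242556, f(m) = 0.093747 > 0 → root in [1.150075, 1.242556]

[1.1501, 1.2426]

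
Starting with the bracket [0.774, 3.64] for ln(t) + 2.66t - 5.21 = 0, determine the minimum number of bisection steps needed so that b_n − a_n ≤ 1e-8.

Initial width b − a = 3.64 − 0.774 = 2.866000.
After n steps the width is (b−a)/2^n; need (b−a)/2^n ≤ 1e-8.
So n ≥ log₂(2.866000/1e-8) = log₂(286600000.0000) ≈ 28.0945.
Hence n = 29.

29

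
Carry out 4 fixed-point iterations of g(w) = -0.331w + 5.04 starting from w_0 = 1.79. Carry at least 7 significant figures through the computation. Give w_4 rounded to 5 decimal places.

3.76266

w_1 = g(1.790000) = 4.447510
w_2 = g(4.447510) = 3.567874
w_3 = g(3.567874) = 3.859034
w_4 = g(3.859034) = 3.762660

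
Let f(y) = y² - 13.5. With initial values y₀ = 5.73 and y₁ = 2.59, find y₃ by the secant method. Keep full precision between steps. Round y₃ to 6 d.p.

3.722675

f(y_0) = 19.332900, f(y_1) = -6.791900
y_2 = 2.590000 - (-6.791900)·(2.590000 - 5.730000)/(-6.791900 - (19.332900)) = 3.406334; f(y_2) = -1.896888
y_3 = 3.406334 - (-1.896888)·(3.406334 - 2.590000)/(-1.896888 - (-6.791900)) = 3.722675; f(y_3) = 0.358312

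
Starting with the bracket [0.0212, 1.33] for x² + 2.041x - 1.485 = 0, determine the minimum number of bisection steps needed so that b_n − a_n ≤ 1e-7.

Initial width b − a = 1.33 − 0.0212 = 1.308800.
After n steps the width is (b−a)/2^n; need (b−a)/2^n ≤ 1e-7.
So n ≥ log₂(1.308800/1e-7) = log₂(13088000.0000) ≈ 23.6417.
Hence n = 24.

24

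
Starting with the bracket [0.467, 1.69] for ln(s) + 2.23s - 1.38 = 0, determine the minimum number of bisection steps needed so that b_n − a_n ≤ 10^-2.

Initial width b − a = 1.69 − 0.467 = 1.223000.
After n steps the width is (b−a)/2^n; need (b−a)/2^n ≤ 10^-2.
So n ≥ log₂(1.223000/10^-2) = log₂(122.3000) ≈ 6.9343.
Hence n = 7.

7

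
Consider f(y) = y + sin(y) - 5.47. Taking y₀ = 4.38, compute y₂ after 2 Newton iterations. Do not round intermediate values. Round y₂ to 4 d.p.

5.4324

f'(y) = 1 + cos(y)
y_0 = 4.380000: f = -2.035266, f' = 0.673698 → y_1 = 4.380000 - (-2.035266)/(0.673698) = 7.401036
y_1 = 7.401036: f = 2.830198, f' = 1.437616 → y_2 = 7.401036 - (2.830198)/(1.437616) = 5.432361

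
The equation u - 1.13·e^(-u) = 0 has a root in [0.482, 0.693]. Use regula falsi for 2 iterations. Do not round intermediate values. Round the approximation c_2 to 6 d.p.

0.612522

False-position update: c = (a·f(b) − b·f(a))/(f(b) − f(a)); replace the endpoint whose sign matches f(c).
f(0.482000) = -0.215828, f(0.693000) = 0.127917
step 1: c = 0.614481, f(c) = 0.003240 > 0 → new bracket [0.482000, 0.614481]
step 2: c = 0.612522, f(c) = 0.000082 > 0 → new bracket [0.482000, 0.612522]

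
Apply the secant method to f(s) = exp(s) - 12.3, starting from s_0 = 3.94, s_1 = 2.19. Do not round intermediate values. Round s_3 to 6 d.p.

f(s_0) = 39.118601, f(s_1) = -3.364787
s_2 = 2.190000 - (-3.364787)·(2.190000 - 3.940000)/(-3.364787 - (39.118601)) = 2.328604; f(s_2) = -2.036394
s_3 = 2.328604 - (-2.036394)·(2.328604 - 2.190000)/(-2.036394 - (-3.364787)) = 2.541081; f(s_3) = 0.393387

2.541081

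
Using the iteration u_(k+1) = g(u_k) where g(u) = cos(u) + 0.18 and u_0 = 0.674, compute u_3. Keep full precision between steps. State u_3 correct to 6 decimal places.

u_1 = g(0.674000) = 0.961331
u_2 = g(0.961331) = 0.752429
u_3 = g(0.752429) = 0.910031

0.910031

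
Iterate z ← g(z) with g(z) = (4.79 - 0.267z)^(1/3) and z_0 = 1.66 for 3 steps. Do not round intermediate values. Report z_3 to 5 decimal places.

1.63291

z_1 = g(1.660000) = 1.632009
z_2 = g(1.632009) = 1.632944
z_3 = g(1.632944) = 1.632913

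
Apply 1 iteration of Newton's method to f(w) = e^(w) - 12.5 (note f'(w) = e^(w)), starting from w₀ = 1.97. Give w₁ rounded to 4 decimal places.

2.7132

Newton update: w ← w − f(w)/f'(w).
w_0 = 1.970000: f = -5.329324, f' = 7.170676 → w_1 = 1.970000 - (-5.329324)/(7.170676) = 2.713211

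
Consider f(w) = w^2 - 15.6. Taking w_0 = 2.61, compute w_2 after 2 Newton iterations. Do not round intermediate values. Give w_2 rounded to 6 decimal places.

3.963450

f'(w) = 2w
w_0 = 2.610000: f = -8.787900, f' = 5.220000 → w_1 = 2.610000 - (-8.787900)/(5.220000) = 4.293506
w_1 = 4.293506: f = 2.834192, f' = 8.587011 → w_2 = 4.293506 - (2.834192)/(8.587011) = 3.963450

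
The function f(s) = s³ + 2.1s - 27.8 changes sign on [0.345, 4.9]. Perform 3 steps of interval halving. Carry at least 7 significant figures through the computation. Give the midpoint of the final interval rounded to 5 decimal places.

2.90719

f(0.345000) = -27.034436, f(4.900000) = 100.139000 (opposite signs)
step 1: m = 2.622500, f(m) = -4.256490 < 0 → root in [2.622500, 4.900000]
step 2: m = 3.761250, f(m) = 33.309035 > 0 → root in [2.622500, 3.761250]
step 3: m = 3.191875, f(m) = 11.421971 > 0 → root in [2.622500, 3.191875]
Midpoint of [2.622500, 3.191875] = 2.907188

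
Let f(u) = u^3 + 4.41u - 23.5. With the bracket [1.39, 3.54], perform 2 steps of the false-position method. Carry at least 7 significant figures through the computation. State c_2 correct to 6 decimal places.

2.240887

False-position update: c = (a·f(b) − b·f(a))/(f(b) − f(a)); replace the endpoint whose sign matches f(c).
f(1.390000) = -14.684481, f(3.540000) = 36.473264
step 1: c = 2.007143, f(c) = -6.562480 < 0 → new bracket [2.007143, 3.540000]
step 2: c = 2.240887, f(c) = -2.364912 < 0 → new bracket [2.240887, 3.540000]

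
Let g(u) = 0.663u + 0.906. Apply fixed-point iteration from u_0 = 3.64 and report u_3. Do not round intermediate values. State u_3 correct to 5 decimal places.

2.96575

u_1 = g(3.640000) = 3.319320
u_2 = g(3.319320) = 3.106709
u_3 = g(3.106709) = 2.965748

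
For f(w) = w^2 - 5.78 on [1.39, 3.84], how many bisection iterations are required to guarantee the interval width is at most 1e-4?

15

Initial width b − a = 3.84 − 1.39 = 2.450000.
After n steps the width is (b−a)/2^n; need (b−a)/2^n ≤ 1e-4.
So n ≥ log₂(2.450000/1e-4) = log₂(24500.0000) ≈ 14.5805.
Hence n = 15.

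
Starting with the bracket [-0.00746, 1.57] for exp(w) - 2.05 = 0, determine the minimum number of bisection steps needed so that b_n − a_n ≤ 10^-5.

Initial width b − a = 1.57 − -0.00746 = 1.577460.
After n steps the width is (b−a)/2^n; need (b−a)/2^n ≤ 10^-5.
So n ≥ log₂(1.577460/10^-5) = log₂(157746.0000) ≈ 17.2672.
Hence n = 18.

18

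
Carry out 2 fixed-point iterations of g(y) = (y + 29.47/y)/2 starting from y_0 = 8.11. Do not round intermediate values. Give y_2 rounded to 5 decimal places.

y_1 = g(8.110000) = 5.871893
y_2 = g(5.871893) = 5.445359

5.44536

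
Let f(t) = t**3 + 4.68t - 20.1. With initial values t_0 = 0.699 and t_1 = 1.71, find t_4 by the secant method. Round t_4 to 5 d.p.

f(t_0) = -16.487148, f(t_1) = -7.096989
t_2 = 1.710000 - (-7.096989)·(1.710000 - 0.699000)/(-7.096989 - (-16.487148)) = 2.474104; f(t_2) = 6.623264
t_3 = 2.474104 - (6.623264)·(2.474104 - 1.710000)/(6.623264 - (-7.096989)) = 2.105243; f(t_3) = -0.916922
t_4 = 2.105243 - (-0.916922)·(2.105243 - 2.474104)/(-0.916922 - (6.623264)) = 2.150098; f(t_4) = -0.097801

2.15010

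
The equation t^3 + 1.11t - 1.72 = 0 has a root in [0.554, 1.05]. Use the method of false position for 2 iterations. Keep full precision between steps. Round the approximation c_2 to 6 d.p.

0.893046

f(0.554000) = -0.935029, f(1.050000) = 0.603125
step 1: c = 0.855514, f(c) = -0.144227 < 0 → new bracket [0.855514, 1.050000]
step 2: c = 0.893046, f(c) = -0.016486 < 0 → new bracket [0.893046, 1.050000]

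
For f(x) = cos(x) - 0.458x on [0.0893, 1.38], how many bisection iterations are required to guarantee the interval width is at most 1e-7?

Initial width b − a = 1.38 − 0.0893 = 1.290700.
After n steps the width is (b−a)/2^n; need (b−a)/2^n ≤ 1e-7.
So n ≥ log₂(1.290700/1e-7) = log₂(12907000.0000) ≈ 23.6217.
Hence n = 24.

24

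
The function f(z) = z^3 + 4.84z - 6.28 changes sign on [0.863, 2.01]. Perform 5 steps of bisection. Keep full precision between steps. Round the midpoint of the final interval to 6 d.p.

1.060141

f(0.863000) = -1.460344, f(2.010000) = 11.569001 (opposite signs)
step 1: m = 1.436500, f(m) = 3.636924 > 0 → root in [0.863000, 1.436500]
step 2: m = 1.149750, f(m) = 0.804673 > 0 → root in [0.863000, 1.149750]
step 3: m = 1.006375, f(m) = -0.389898 < 0 → root in [1.006375, 1.149750]
step 4: m = 1.078063, f(m) = 0.190767 > 0 → root in [1.006375, 1.078063]
step 5: m = 1.042219, f(m) = -0.103582 < 0 → root in [1.042219, 1.078063]
Midpoint of [1.042219, 1.078063] = 1.060141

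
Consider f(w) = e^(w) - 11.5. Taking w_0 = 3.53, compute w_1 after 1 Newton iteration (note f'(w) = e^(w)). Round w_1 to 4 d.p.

w_0 = 3.530000: f = 22.623968, f' = 34.123968 → w_1 = 3.530000 - (22.623968)/(34.123968) = 2.867007

2.8670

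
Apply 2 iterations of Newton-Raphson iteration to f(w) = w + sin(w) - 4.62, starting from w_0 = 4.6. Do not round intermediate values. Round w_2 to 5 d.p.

f'(w) = 1 + cos(w)
w_0 = 4.600000: f = -1.013691, f' = 0.887847 → w_1 = 4.600000 - (-1.013691)/(0.887847) = 5.741740
w_1 = 5.741740: f = 0.606365, f' = 1.856965 → w_2 = 5.741740 - (0.606365)/(1.856965) = 5.415205

5.41520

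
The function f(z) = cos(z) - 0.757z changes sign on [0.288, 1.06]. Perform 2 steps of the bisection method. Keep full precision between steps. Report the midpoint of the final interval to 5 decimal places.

f(0.288000) = 0.740798, f(1.060000) = -0.313548 (opposite signs)
step 1: m = 0.674000, f(m) = 0.271113 > 0 → root in [0.674000, 1.060000]
step 2: m = 0.867000, f(m) = -0.009202 < 0 → root in [0.674000, 0.867000]
Midpoint of [0.674000, 0.867000] = 0.770500

0.77050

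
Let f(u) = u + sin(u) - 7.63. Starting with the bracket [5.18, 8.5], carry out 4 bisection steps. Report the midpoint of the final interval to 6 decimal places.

6.943750

f(5.180000) = -3.342648, f(8.500000) = 1.668487 (opposite signs)
step 1: m = 6.840000, f(m) = -0.261515 < 0 → root in [6.840000, 8.500000]
step 2: m = 7.670000, f(m) = 1.023123 > 0 → root in [6.840000, 7.670000]
step 3: m = 7.255000, f(m) = 0.450910 > 0 → root in [6.840000, 7.255000]
step 4: m = 7.047500, f(m) = 0.109542 > 0 → root in [6.840000, 7.047500]
Midpoint of [6.840000, 7.047500] = 6.943750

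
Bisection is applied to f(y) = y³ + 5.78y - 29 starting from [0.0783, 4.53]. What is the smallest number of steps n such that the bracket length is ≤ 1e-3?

Initial width b − a = 4.53 − 0.0783 = 4.451700.
After n steps the width is (b−a)/2^n; need (b−a)/2^n ≤ 1e-3.
So n ≥ log₂(4.451700/1e-3) = log₂(4451.7000) ≈ 12.1201.
Hence n = 13.

13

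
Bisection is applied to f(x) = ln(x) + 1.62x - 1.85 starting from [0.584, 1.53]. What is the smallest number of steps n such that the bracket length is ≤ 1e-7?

24

Initial width b − a = 1.53 − 0.584 = 0.946000.
After n steps the width is (b−a)/2^n; need (b−a)/2^n ≤ 1e-7.
So n ≥ log₂(0.946000/1e-7) = log₂(9460000.0000) ≈ 23.1734.
Hence n = 24.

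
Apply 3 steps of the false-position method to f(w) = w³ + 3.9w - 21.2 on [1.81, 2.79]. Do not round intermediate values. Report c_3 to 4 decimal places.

2.3012

f(1.810000) = -8.211259, f(2.790000) = 11.398639
step 1: c = 2.220356, f(c) = -1.594304 < 0 → new bracket [2.220356, 2.790000]
step 2: c = 2.290254, f(c) = -0.255021 < 0 → new bracket [2.290254, 2.790000]
step 3: c = 2.301190, f(c) = -0.039459 < 0 → new bracket [2.301190, 2.790000]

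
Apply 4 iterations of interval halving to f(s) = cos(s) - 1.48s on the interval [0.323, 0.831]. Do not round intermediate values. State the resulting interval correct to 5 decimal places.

f(0.323000) = 0.470247, f(0.831000) = -0.555743 (opposite signs)
step 1: m = 0.577000, f(m) = -0.015857 < 0 → root in [0.323000, 0.577000]
step 2: m = 0.450000, f(m) = 0.234447 > 0 → root in [0.450000, 0.577000]
step 3: m = 0.513500, f(m) = 0.111051 > 0 → root in [0.513500, 0.577000]
step 4: m = 0.545250, f(m) = 0.048028 > 0 → root in [0.545250, 0.577000]

[0.54525, 0.57700]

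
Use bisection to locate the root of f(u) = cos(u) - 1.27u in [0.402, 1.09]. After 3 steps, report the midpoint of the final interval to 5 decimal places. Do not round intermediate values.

f(0.402000) = 0.409740, f(1.090000) = -0.921815 (opposite signs)
step 1: m = 0.746000, f(m) = -0.213010 < 0 → root in [0.402000, 0.746000]
step 2: m = 0.574000, f(m) = 0.110756 > 0 → root in [0.574000, 0.746000]
step 3: m = 0.660000, f(m) = -0.048208 < 0 → root in [0.574000, 0.660000]
Midpoint of [0.574000, 0.660000] = 0.617000

0.61700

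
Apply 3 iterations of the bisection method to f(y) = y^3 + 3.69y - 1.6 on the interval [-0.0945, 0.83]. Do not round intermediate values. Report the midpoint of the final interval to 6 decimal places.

0.425531

f(-0.094500) = -1.949549, f(0.830000) = 2.034487 (opposite signs)
step 1: m = 0.367750, f(m) = -0.193268 < 0 → root in [0.367750, 0.830000]
step 2: m = 0.598875, f(m) = 0.824636 > 0 → root in [0.367750, 0.598875]
step 3: m = 0.483312, f(m) = 0.296321 > 0 → root in [0.367750, 0.483312]
Midpoint of [0.367750, 0.483312] = 0.425531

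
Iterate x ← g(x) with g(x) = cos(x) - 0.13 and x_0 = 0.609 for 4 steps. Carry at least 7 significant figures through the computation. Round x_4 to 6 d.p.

0.652930

x_1 = g(0.609000) = 0.690220
x_2 = g(0.690220) = 0.641106
x_3 = g(0.641106) = 0.671435
x_4 = g(0.671435) = 0.652930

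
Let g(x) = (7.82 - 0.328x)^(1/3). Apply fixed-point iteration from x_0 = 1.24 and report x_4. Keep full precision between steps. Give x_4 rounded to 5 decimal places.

1.92982

x_1 = g(1.240000) = 1.949860
x_2 = g(1.949860) = 1.929229
x_3 = g(1.929229) = 1.929835
x_4 = g(1.929835) = 1.929817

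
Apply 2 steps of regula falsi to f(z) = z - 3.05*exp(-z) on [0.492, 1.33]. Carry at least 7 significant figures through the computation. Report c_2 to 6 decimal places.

1.064455

f(0.492000) = -1.372777, f(1.330000) = 0.523344
step 1: c = 1.098705, f(c) = 0.082134 > 0 → new bracket [0.492000, 1.098705]
step 2: c = 1.064455, f(c) = 0.012463 > 0 → new bracket [0.492000, 1.064455]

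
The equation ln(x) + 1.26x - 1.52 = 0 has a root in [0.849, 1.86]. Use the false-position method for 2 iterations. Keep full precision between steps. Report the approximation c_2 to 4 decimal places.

f(0.849000) = -0.613956, f(1.860000) = 1.444176
step 1: c = 1.150589, f(c) = 0.070016 > 0 → new bracket [0.849000, 1.150589]
step 2: c = 1.119716, f(c) = 0.003918 > 0 → new bracket [0.849000, 1.119716]

1.1197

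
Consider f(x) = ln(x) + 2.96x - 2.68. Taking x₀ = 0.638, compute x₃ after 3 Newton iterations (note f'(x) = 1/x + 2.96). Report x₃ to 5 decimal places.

x_0 = 0.638000: f = -1.240937, f' = 4.527398 → x_1 = 0.638000 - (-1.240937)/(4.527398) = 0.912095
x_1 = 0.912095: f = -0.072210, f' = 4.056377 → x_2 = 0.912095 - (-0.072210)/(4.056377) = 0.929897
x_2 = 0.929897: f = -0.000188, f' = 4.035388 → x_3 = 0.929897 - (-0.000188)/(4.035388) = 0.929943

0.92994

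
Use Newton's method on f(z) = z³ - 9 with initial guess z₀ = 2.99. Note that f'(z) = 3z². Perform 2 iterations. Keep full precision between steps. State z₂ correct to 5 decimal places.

2.10572

z_0 = 2.990000: f = 17.730899, f' = 26.820300 → z_1 = 2.990000 - (17.730899)/(26.820300) = 2.328900
z_1 = 2.328900: f = 3.631431, f' = 16.271326 → z_2 = 2.328900 - (3.631431)/(16.271326) = 2.105720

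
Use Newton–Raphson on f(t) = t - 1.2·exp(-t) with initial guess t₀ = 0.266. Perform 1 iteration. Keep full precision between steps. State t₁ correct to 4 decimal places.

Newton update: t ← t − f(t)/f'(t).
f'(t) = 1 + 1.2·exp(-t)
t_0 = 0.266000: f = -0.653727, f' = 1.919727 → t_1 = 0.266000 - (-0.653727)/(1.919727) = 0.606531

0.6065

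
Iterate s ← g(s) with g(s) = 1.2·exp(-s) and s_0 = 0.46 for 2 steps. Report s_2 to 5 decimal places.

s_1 = g(0.460000) = 0.757540
s_2 = g(0.757540) = 0.562582

0.56258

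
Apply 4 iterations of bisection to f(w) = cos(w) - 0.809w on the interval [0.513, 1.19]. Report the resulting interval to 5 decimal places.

[0.80919, 0.85150]

f(0.513000) = 0.456259, f(1.190000) = -0.591050 (opposite signs)
step 1: m = 0.851500, f(m) = -0.030008 < 0 → root in [0.513000, 0.851500]
step 2: m = 0.682250, f(m) = 0.224216 > 0 → root in [0.682250, 0.851500]
step 3: m = 0.766875, f(m) = 0.099681 > 0 → root in [0.766875, 0.851500]
step 4: m = 0.809187, f(m) = 0.035454 > 0 → root in [0.809187, 0.851500]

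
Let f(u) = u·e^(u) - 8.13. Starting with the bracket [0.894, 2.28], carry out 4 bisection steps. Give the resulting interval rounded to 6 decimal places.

f(0.894000) = -5.944269, f(2.280000) = 14.160831 (opposite signs)
step 1: m = 1.587000, f(m) = -0.371062 < 0 → root in [1.587000, 2.280000]
step 2: m = 1.933500, f(m) = 5.237573 > 0 → root in [1.587000, 1.933500]
step 3: m = 1.760250, f(m) = 2.103901 > 0 → root in [1.587000, 1.760250]
step 4: m = 1.673625, f(m) = 0.792864 > 0 → root in [1.587000, 1.673625]

[1.587000, 1.673625]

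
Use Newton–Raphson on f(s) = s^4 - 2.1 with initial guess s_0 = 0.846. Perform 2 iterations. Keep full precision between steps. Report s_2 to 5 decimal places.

1.28124

f'(s) = 4s^3
s_0 = 0.846000: f = -1.587751, f' = 2.421983 → s_1 = 0.846000 - (-1.587751)/(2.421983) = 1.501558
s_1 = 1.501558: f = 2.983568, f' = 13.542113 → s_2 = 1.501558 - (2.983568)/(13.542113) = 1.281240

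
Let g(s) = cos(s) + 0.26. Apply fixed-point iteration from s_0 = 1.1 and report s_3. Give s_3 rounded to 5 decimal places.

0.78676

s_1 = g(1.100000) = 0.713596
s_2 = g(0.713596) = 1.016013
s_3 = g(1.016013) = 0.786759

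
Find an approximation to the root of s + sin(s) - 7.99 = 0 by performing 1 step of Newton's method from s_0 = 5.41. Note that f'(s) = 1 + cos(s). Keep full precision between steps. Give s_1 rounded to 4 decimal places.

7.4475

s_0 = 5.410000: f = -3.346379, f' = 1.642389 → s_1 = 5.410000 - (-3.346379)/(1.642389) = 7.447507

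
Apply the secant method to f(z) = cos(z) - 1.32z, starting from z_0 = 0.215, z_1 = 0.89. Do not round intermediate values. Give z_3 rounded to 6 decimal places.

f(z_0) = 0.693176, f(z_1) = -0.545388
z_2 = 0.890000 - (-0.545388)·(0.890000 - 0.215000)/(-0.545388 - (0.693176)) = 0.592771; f(z_2) = 0.046938
z_3 = 0.592771 - (0.046938)·(0.592771 - 0.890000)/(0.046938 - (-0.545388)) = 0.616325; f(z_3) = 0.002460

0.616325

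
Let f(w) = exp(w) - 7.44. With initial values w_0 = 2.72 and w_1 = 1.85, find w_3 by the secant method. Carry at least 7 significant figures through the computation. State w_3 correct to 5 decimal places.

2.01096

f(w_0) = 7.740322, f(w_1) = -1.080180
w_2 = 1.850000 - (-1.080180)·(1.850000 - 2.720000)/(-1.080180 - (7.740322)) = 1.956542; f(w_2) = -0.365178
w_3 = 1.956542 - (-0.365178)·(1.956542 - 1.850000)/(-0.365178 - (-1.080180)) = 2.010957; f(w_3) = 0.030466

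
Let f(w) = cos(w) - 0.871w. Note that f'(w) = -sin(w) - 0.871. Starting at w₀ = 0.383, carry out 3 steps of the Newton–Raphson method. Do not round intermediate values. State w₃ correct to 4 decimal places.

0.7999

w_0 = 0.383000: f = 0.593955, f' = -1.244705 → w_1 = 0.383000 - (0.593955)/(-1.244705) = 0.860185
w_1 = 0.860185: f = -0.096924, f' = -1.628963 → w_2 = 0.860185 - (-0.096924)/(-1.628963) = 0.800685
w_2 = 0.800685: f = -0.001181, f' = -1.588833 → w_3 = 0.800685 - (-0.001181)/(-1.588833) = 0.799941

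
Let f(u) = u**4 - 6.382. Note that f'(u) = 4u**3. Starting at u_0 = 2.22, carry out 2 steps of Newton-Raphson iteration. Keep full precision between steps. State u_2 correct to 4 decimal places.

u_0 = 2.220000: f = 17.907127, f' = 43.764192 → u_1 = 2.220000 - (17.907127)/(43.764192) = 1.810827
u_1 = 1.810827: f = 4.370460, f' = 23.751490 → u_2 = 1.810827 - (4.370460)/(23.751490) = 1.626819

1.6268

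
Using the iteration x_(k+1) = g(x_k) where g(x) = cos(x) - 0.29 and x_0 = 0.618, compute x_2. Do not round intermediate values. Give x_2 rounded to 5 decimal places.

x_1 = g(0.618000) = 0.525039
x_2 = g(0.525039) = 0.575304

0.57530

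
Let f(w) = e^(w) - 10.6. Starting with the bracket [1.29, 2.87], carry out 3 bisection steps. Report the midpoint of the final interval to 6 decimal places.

f(1.290000) = -6.967213, f(2.870000) = 7.037018 (opposite signs)
step 1: m = 2.080000, f(m) = -2.595531 < 0 → root in [2.080000, 2.870000]
step 2: m = 2.475000, f(m) = 1.281707 > 0 → root in [2.080000, 2.475000]
step 3: m = 2.277500, f(m) = -0.847731 < 0 → root in [2.277500, 2.475000]
Midpoint of [2.277500, 2.475000] = 2.376250

2.376250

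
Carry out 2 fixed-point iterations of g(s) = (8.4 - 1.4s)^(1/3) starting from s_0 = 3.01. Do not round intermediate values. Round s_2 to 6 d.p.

1.831514

s_1 = g(3.010000) = 1.611634
s_2 = g(1.611634) = 1.831514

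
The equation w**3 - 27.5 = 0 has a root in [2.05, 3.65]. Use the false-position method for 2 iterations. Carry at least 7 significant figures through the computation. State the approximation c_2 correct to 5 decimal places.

2.97781

False-position update: c = (a·f(b) − b·f(a))/(f(b) − f(a)); replace the endpoint whose sign matches f(c).
f(2.050000) = -18.884875, f(3.650000) = 21.127125
step 1: c = 2.805168, f(c) = -5.426214 < 0 → new bracket [2.805168, 3.650000]
step 2: c = 2.977811, f(c) = -1.094682 < 0 → new bracket [2.977811, 3.650000]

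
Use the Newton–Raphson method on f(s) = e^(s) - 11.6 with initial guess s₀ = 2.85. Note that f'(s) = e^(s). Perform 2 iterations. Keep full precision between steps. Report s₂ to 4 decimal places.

2.4534

Newton update: s ← s − f(s)/f'(s).
s_0 = 2.850000: f = 5.687782, f' = 17.287782 → s_1 = 2.850000 - (5.687782)/(17.287782) = 2.520994
s_1 = 2.520994: f = 0.840958, f' = 12.440958 → s_2 = 2.520994 - (0.840958)/(12.440958) = 2.453398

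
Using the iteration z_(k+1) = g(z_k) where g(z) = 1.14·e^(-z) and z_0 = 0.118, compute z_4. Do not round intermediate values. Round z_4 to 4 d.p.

0.5366

z_1 = g(0.118000) = 1.013113
z_2 = g(1.013113) = 0.413919
z_3 = g(0.413919) = 0.753602
z_4 = g(0.753602) = 0.536562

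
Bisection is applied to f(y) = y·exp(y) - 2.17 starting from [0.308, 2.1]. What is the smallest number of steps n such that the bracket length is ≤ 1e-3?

11

Initial width b − a = 2.1 − 0.308 = 1.792000.
After n steps the width is (b−a)/2^n; need (b−a)/2^n ≤ 1e-3.
So n ≥ log₂(1.792000/1e-3) = log₂(1792.0000) ≈ 10.8074.
Hence n = 11.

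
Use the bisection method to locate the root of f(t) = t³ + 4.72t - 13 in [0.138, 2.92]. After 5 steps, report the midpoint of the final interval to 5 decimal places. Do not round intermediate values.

f(0.138000) = -12.346012, f(2.920000) = 25.679488 (opposite signs)
step 1: m = 1.529000, f(m) = -2.208561 < 0 → root in [1.529000, 2.920000]
step 2: m = 2.224500, f(m) = 8.507356 > 0 → root in [1.529000, 2.224500]
step 3: m = 1.876750, f(m) = 2.468531 > 0 → root in [1.529000, 1.876750]
step 4: m = 1.702875, f(m) = -0.024462 < 0 → root in [1.702875, 1.876750]
step 5: m = 1.789813, f(m) = 1.181452 > 0 → root in [1.702875, 1.789813]
Midpoint of [1.702875, 1.789813] = 1.746344

1.74634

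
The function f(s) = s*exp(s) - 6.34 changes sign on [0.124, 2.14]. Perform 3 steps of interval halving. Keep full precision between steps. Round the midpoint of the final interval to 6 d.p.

1.510000

f(0.124000) = -6.199630, f(2.140000) = 11.848797 (opposite signs)
step 1: m = 1.132000, f(m) = -2.828701 < 0 → root in [1.132000, 2.140000]
step 2: m = 1.636000, f(m) = 2.060189 > 0 → root in [1.132000, 1.636000]
step 3: m = 1.384000, f(m) = -0.816687 < 0 → root in [1.384000, 1.636000]
Midpoint of [1.384000, 1.636000] = 1.510000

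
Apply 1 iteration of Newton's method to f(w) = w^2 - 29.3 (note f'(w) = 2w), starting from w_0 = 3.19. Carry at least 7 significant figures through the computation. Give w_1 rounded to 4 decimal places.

w_0 = 3.190000: f = -19.123900, f' = 6.380000 → w_1 = 3.190000 - (-19.123900)/(6.380000) = 6.187476

6.1875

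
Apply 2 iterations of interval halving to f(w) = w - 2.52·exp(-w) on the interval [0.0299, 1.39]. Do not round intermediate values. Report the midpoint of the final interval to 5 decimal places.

f(0.029900) = -2.415867, f(1.390000) = 0.762330 (opposite signs)
step 1: m = 0.709950, f(m) = -0.529055 < 0 → root in [0.709950, 1.390000]
step 2: m = 1.049975, f(m) = 0.168110 > 0 → root in [0.709950, 1.049975]
Midpoint of [0.709950, 1.049975] = 0.879962

0.87996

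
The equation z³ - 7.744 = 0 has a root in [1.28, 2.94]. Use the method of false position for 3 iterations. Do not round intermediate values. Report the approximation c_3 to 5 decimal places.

1.93597

f(1.280000) = -5.646848, f(2.940000) = 17.668184
step 1: c = 1.682048, f(c) = -2.985004 < 0 → new bracket [1.682048, 2.940000]
step 2: c = 1.863860, f(c) = -1.268999 < 0 → new bracket [1.863860, 2.940000]
step 3: c = 1.935973, f(c) = -0.487988 < 0 → new bracket [1.935973, 2.940000]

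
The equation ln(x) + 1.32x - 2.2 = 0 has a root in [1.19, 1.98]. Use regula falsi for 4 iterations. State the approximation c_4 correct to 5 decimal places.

1.40764

f(1.190000) = -0.455247, f(1.980000) = 1.096697
step 1: c = 1.421738, f(c) = 0.028575 > 0 → new bracket [1.190000, 1.421738]
step 2: c = 1.408052, f(c) = 0.000835 > 0 → new bracket [1.190000, 1.408052]
step 3: c = 1.407652, f(c) = 0.000024 > 0 → new bracket [1.190000, 1.407652]
step 4: c = 1.407641, f(c) = 0.000001 > 0 → new bracket [1.190000, 1.407641]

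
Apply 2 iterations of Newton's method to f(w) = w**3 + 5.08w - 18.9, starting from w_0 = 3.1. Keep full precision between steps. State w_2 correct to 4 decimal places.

f'(w) = 3w**2 + 5.08
w_0 = 3.100000: f = 26.639000, f' = 33.910000 → w_1 = 3.100000 - (26.639000)/(33.910000) = 2.314421
w_1 = 2.314421: f = 5.254548, f' = 21.149627 → w_2 = 2.314421 - (5.254548)/(21.149627) = 2.065974

2.0660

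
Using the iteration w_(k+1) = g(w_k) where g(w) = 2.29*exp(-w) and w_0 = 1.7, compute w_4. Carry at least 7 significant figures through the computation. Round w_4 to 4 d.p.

1.3788

w_1 = g(1.700000) = 0.418345
w_2 = g(0.418345) = 1.507129
w_3 = g(1.507129) = 0.507338
w_4 = g(0.507338) = 1.378800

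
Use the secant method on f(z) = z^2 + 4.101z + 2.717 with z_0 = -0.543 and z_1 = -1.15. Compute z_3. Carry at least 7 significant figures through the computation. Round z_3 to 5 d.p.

-0.82500

f(z_0) = 0.785006, f(z_1) = -0.676650
z_2 = -1.150000 - (-0.676650)·(-1.150000 - -0.543000)/(-0.676650 - (0.785006)) = -0.868999; f(z_2) = -0.091606
z_3 = -0.868999 - (-0.091606)·(-0.868999 - -1.150000)/(-0.091606 - (-0.676650)) = -0.825000; f(z_3) = 0.014300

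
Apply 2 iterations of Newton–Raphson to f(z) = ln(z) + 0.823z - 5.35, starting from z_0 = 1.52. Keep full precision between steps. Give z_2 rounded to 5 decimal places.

f'(z) = 1/z + 0.823
z_0 = 1.520000: f = -3.680330, f' = 1.480895 → z_1 = 1.520000 - (-3.680330)/(1.480895) = 4.005207
z_1 = 4.005207: f = -0.666120, f' = 1.072675 → z_2 = 4.005207 - (-0.666120)/(1.072675) = 4.626196

4.62620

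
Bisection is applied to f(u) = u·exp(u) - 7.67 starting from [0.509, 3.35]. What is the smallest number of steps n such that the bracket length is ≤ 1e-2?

Initial width b − a = 3.35 − 0.509 = 2.841000.
After n steps the width is (b−a)/2^n; need (b−a)/2^n ≤ 1e-2.
So n ≥ log₂(2.841000/1e-2) = log₂(284.1000) ≈ 8.1503.
Hence n = 9.

9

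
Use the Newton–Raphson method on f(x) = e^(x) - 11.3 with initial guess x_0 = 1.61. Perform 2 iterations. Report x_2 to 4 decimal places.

2.5102

f'(x) = e^(x)
x_0 = 1.610000: f = -6.297189, f' = 5.002811 → x_1 = 1.610000 - (-6.297189)/(5.002811) = 2.868730
x_1 = 2.868730: f = 6.314634, f' = 17.614634 → x_2 = 2.868730 - (6.314634)/(17.614634) = 2.510242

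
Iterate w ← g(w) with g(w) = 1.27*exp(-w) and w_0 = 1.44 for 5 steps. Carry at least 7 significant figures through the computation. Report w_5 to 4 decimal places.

w_1 = g(1.440000) = 0.300898
w_2 = g(0.300898) = 0.939994
w_3 = g(0.939994) = 0.496100
w_4 = g(0.496100) = 0.773304
w_5 = g(0.773304) = 0.586087

0.5861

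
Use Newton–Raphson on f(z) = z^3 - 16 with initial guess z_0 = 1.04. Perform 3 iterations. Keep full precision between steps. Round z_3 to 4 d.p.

2.9595

f'(z) = 3z^2
z_0 = 1.040000: f = -14.875136, f' = 3.244800 → z_1 = 1.040000 - (-14.875136)/(3.244800) = 5.624300
z_1 = 5.624300: f = 161.912060, f' = 94.898245 → z_2 = 5.624300 - (161.912060)/(94.898245) = 3.918135
z_2 = 3.918135: f = 44.150347, f' = 46.055342 → z_3 = 3.918135 - (44.150347)/(46.055342) = 2.959498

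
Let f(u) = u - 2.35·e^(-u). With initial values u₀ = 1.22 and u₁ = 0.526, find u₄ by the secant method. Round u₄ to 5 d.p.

f(u_0) = 0.526209, f(u_1) = -0.862766
u_2 = 0.526000 - (-0.862766)·(0.526000 - 1.220000)/(-0.862766 - (0.526209)) = 0.957080; f(u_2) = 0.054651
u_3 = 0.957080 - (0.054651)·(0.957080 - 0.526000)/(0.054651 - (-0.862766)) = 0.931401; f(u_3) = 0.005497
u_4 = 0.931401 - (0.005497)·(0.931401 - 0.957080)/(0.005497 - (0.054651)) = 0.928529; f(u_4) = -0.000038

0.92853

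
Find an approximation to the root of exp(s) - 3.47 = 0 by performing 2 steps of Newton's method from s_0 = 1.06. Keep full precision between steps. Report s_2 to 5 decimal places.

1.24432

Newton update: s ← s − f(s)/f'(s).
f'(s) = exp(s)
s_0 = 1.060000: f = -0.583629, f' = 2.886371 → s_1 = 1.060000 - (-0.583629)/(2.886371) = 1.262202
s_1 = 1.262202: f = 0.063192, f' = 3.533192 → s_2 = 1.262202 - (0.063192)/(3.533192) = 1.244316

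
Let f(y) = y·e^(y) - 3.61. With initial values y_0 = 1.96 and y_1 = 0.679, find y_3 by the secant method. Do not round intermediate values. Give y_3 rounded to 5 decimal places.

1.24796

f(y_0) = 10.304681, f(y_1) = -2.271077
y_2 = 0.679000 - (-2.271077)·(0.679000 - 1.960000)/(-2.271077 - (10.304681)) = 0.910338; f(y_2) = -1.347663
y_3 = 0.910338 - (-1.347663)·(0.910338 - 0.679000)/(-1.347663 - (-2.271077)) = 1.247961; f(y_3) = 0.736936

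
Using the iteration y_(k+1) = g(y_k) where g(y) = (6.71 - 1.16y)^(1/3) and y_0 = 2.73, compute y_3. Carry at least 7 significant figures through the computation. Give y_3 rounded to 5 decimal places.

1.67912

y_1 = g(2.730000) = 1.524516
y_2 = g(1.524516) = 1.703288
y_3 = g(1.703288) = 1.679120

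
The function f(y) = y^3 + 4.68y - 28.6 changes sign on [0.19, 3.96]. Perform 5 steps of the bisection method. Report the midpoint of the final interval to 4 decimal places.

2.6052

f(0.190000) = -27.703941, f(3.960000) = 52.031936 (opposite signs)
step 1: m = 2.075000, f(m) = -9.954828 < 0 → root in [2.075000, 3.960000]
step 2: m = 3.017500, f(m) = 12.997162 > 0 → root in [2.075000, 3.017500]
step 3: m = 2.546250, f(m) = -0.175221 < 0 → root in [2.546250, 3.017500]
step 4: m = 2.781875, f(m) = 5.947629 > 0 → root in [2.546250, 2.781875]
step 5: m = 2.664062, f(m) = 2.775274 > 0 → root in [2.546250, 2.664062]
Midpoint of [2.546250, 2.664062] = 2.605156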